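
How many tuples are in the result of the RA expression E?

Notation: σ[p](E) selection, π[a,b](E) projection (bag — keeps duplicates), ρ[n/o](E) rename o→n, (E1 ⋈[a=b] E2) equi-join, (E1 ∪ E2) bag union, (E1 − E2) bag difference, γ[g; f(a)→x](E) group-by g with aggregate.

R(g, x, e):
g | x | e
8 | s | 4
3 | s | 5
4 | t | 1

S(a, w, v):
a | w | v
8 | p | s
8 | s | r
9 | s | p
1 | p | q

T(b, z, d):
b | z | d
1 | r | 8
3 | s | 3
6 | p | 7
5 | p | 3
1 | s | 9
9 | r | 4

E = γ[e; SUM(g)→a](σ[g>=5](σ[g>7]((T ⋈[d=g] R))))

Per-node cardinality:
  T → 6
  R → 3
  (T ⋈[d=g] R) → 4
  σ[g>7]((T ⋈[d=g] R)) → 1
  σ[g>=5](σ[g>7]((T ⋈[d=g] R))) → 1
  γ[e; SUM(g)→a](σ[g>=5](σ[g>7]((T ⋈[d=g] R)))) → 1

|E| = 1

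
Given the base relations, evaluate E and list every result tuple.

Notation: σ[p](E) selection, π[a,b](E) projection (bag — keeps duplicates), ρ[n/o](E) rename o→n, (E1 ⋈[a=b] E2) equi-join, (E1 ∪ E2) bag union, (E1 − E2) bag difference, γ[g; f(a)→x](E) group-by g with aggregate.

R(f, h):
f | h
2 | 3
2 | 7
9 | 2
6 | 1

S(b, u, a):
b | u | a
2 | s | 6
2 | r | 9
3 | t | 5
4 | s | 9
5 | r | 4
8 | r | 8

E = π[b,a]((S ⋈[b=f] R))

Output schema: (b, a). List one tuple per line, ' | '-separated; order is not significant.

Per-node cardinality:
  S → 6
  R → 4
  (S ⋈[b=f] R) → 4
  π[b,a]((S ⋈[b=f] R)) → 4

== RESULT ==
b | a
2 | 6
2 | 6
2 | 9
2 | 9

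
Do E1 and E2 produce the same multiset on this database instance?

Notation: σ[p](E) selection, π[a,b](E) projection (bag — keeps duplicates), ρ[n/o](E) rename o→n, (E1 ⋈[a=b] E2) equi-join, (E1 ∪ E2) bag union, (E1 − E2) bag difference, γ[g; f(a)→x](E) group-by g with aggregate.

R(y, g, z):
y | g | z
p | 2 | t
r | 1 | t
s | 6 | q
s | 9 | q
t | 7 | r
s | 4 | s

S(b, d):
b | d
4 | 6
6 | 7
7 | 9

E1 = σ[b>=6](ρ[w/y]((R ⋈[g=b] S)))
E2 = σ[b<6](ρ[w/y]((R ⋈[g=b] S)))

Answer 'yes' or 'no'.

E1 stepwise |·|:
  R → 6
  S → 3
  (R ⋈[g=b] S) → 3
  ρ[w/y]((R ⋈[g=b] S)) → 3
  σ[b>=6](ρ[w/y]((R ⋈[g=b] S))) → 2
E2 stepwise |·|:
  R → 6
  S → 3
  (R ⋈[g=b] S) → 3
  ρ[w/y]((R ⋈[g=b] S)) → 3
  σ[b<6](ρ[w/y]((R ⋈[g=b] S))) → 1

E1 result:
w | g | z | b | d
s | 6 | q | 6 | 7
t | 7 | r | 7 | 9
E2 result:
w | g | z | b | d
s | 4 | s | 4 | 6
Witness: ('s', 6, 'q', 6, 7) appears 1× in E1 but 0× in E2.

no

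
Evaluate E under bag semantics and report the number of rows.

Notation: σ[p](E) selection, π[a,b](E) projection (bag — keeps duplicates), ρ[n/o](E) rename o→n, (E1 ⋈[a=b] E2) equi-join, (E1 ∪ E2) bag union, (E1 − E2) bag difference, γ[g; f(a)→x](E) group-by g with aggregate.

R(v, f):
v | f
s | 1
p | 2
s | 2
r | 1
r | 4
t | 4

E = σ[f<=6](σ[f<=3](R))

Row counts bottom-up:
  R → 6
  σ[f<=3](R) → 4
  σ[f<=6](σ[f<=3](R)) → 4

|E| = 4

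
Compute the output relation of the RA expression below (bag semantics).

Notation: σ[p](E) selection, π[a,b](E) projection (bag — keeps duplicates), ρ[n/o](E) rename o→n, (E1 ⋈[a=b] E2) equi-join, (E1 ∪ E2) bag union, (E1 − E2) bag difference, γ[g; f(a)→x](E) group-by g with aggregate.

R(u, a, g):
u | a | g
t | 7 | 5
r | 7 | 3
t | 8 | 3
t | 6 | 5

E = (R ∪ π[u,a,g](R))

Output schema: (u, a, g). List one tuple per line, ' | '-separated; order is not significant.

Row counts bottom-up:
  R → 4
  R → 4
  π[u,a,g](R) → 4
  (R ∪ π[u,a,g](R)) → 8

== RESULT ==
u | a | g
r | 7 | 3
r | 7 | 3
t | 6 | 5
t | 6 | 5
t | 7 | 5
t | 7 | 5
t | 8 | 3
t | 8 | 3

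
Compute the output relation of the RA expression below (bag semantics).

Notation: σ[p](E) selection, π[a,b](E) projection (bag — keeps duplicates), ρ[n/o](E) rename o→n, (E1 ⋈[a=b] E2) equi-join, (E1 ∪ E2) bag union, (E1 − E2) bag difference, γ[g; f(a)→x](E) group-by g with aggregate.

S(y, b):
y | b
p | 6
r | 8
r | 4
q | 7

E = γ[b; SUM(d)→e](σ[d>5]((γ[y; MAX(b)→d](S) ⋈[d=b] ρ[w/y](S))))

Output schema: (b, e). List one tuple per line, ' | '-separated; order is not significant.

Row counts bottom-up:
  S → 4
  γ[y; MAX(b)→d](S) → 3
  S → 4
  ρ[w/y](S) → 4
  (γ[y; MAX(b)→d](S) ⋈[d=b] ρ[w/y](S)) → 3
  σ[d>5]((γ[y; MAX(b)→d](S) ⋈[d=b] ρ[w/y](S))) → 3
  γ[b; SUM(d)→e](σ[d>5]((γ[y; MAX(b)→d](S) ⋈[d=b] ρ[w/y](S)))) → 3

== RESULT ==
b | e
6 | 6
7 | 7
8 | 8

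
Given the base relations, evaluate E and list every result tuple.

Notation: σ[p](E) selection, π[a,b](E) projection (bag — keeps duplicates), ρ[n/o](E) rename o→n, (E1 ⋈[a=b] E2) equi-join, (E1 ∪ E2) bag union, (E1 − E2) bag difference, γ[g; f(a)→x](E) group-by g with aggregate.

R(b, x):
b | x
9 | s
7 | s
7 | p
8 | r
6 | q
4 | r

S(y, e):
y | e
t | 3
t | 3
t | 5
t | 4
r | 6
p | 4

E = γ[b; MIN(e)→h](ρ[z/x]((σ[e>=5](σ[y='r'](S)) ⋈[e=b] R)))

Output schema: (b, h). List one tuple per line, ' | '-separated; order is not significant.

Per-node cardinality:
  S → 6
  σ[y='r'](S) → 1
  σ[e>=5](σ[y='r'](S)) → 1
  R → 6
  (σ[e>=5](σ[y='r'](S)) ⋈[e=b] R) → 1
  ρ[z/x]((σ[e>=5](σ[y='r'](S)) ⋈[e=b] R)) → 1
  γ[b; MIN(e)→h](ρ[z/x]((σ[e>=5](σ[y='r'](S)) ⋈[e=b] R))) → 1

== RESULT ==
b | h
6 | 6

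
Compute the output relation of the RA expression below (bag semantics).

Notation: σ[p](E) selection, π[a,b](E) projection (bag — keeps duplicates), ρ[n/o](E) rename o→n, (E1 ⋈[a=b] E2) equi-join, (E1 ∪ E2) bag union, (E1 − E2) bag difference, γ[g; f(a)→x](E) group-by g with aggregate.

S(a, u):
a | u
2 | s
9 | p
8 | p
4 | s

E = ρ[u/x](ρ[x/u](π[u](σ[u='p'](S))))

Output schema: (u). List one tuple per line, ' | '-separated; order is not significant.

Subexpression sizes:
  S → 4
  σ[u='p'](S) → 2
  π[u](σ[u='p'](S)) → 2
  ρ[x/u](π[u](σ[u='p'](S))) → 2
  ρ[u/x](ρ[x/u](π[u](σ[u='p'](S)))) → 2

== RESULT ==
u
p
p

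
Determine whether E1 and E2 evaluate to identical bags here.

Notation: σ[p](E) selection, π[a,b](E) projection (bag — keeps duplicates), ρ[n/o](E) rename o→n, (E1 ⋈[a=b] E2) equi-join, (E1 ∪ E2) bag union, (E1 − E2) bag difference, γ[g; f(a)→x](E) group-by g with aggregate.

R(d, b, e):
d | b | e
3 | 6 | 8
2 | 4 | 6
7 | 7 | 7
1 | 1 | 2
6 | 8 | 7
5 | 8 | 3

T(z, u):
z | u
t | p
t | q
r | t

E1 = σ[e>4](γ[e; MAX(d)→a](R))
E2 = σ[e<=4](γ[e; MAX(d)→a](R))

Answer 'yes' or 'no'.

E1 stepwise |·|:
  R → 6
  γ[e; MAX(d)→a](R) → 5
  σ[e>4](γ[e; MAX(d)→a](R)) → 3
E2 stepwise |·|:
  R → 6
  γ[e; MAX(d)→a](R) → 5
  σ[e<=4](γ[e; MAX(d)→a](R)) → 2

E1 result:
e | a
6 | 2
7 | 7
8 | 3
E2 result:
e | a
2 | 1
3 | 5
Witness: (6, 2) appears 1× in E1 but 0× in E2.

no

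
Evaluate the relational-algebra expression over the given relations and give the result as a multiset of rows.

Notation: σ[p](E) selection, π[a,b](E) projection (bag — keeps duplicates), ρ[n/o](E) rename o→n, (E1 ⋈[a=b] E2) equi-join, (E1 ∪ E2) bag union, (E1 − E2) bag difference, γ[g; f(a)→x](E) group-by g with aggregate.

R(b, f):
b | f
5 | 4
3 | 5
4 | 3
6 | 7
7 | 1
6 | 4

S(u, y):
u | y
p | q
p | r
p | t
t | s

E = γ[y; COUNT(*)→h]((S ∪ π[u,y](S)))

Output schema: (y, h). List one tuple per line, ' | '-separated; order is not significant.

Per-node cardinality:
  S → 4
  S → 4
  π[u,y](S) → 4
  (S ∪ π[u,y](S)) → 8
  γ[y; COUNT(*)→h]((S ∪ π[u,y](S))) → 4

== RESULT ==
y | h
q | 2
r | 2
s | 2
t | 2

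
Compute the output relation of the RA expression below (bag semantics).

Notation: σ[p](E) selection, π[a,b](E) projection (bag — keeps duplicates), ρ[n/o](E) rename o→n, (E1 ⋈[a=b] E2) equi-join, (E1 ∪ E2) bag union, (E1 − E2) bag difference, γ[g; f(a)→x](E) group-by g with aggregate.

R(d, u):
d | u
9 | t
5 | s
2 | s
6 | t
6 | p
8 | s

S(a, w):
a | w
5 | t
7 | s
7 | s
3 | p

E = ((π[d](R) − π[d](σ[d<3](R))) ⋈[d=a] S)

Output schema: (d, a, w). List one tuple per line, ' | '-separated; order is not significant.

Row counts bottom-up:
  R → 6
  π[d](R) → 6
  R → 6
  σ[d<3](R) → 1
  π[d](σ[d<3](R)) → 1
  (π[d](R) − π[d](σ[d<3](R))) → 5
  S → 4
  ((π[d](R) − π[d](σ[d<3](R))) ⋈[d=a] S) → 1

== RESULT ==
d | a | w
5 | 5 | t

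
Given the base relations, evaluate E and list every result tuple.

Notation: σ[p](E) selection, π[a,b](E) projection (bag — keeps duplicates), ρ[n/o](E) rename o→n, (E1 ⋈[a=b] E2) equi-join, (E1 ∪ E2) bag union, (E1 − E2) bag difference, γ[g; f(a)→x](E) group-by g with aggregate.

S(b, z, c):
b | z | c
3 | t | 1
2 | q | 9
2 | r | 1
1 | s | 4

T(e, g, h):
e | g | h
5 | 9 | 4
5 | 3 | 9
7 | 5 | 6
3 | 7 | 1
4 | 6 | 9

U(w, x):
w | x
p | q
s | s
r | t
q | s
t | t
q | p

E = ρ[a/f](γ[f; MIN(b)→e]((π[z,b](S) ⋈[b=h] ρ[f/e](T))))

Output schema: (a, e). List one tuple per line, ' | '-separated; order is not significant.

Subexpression sizes:
  S → 4
  π[z,b](S) → 4
  T → 5
  ρ[f/e](T) → 5
  (π[z,b](S) ⋈[b=h] ρ[f/e](T)) → 1
  γ[f; MIN(b)→e]((π[z,b](S) ⋈[b=h] ρ[f/e](T))) → 1
  ρ[a/f](γ[f; MIN(b)→e]((π[z,b](S) ⋈[b=h] ρ[f/e](T)))) → 1

== RESULT ==
a | e
3 | 1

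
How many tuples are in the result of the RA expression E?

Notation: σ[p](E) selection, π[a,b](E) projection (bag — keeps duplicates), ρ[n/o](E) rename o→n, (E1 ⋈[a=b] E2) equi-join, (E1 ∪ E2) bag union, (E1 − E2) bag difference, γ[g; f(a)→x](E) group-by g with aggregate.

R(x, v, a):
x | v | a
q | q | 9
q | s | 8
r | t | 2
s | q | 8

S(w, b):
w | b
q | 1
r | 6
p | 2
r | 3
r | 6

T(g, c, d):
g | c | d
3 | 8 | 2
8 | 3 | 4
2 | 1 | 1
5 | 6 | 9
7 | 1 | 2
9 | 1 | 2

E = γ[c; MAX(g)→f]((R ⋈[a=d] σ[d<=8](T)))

Subexpression sizes:
  R → 4
  T → 6
  σ[d<=8](T) → 5
  (R ⋈[a=d] σ[d<=8](T)) → 3
  γ[c; MAX(g)→f]((R ⋈[a=d] σ[d<=8](T))) → 2

|E| = 2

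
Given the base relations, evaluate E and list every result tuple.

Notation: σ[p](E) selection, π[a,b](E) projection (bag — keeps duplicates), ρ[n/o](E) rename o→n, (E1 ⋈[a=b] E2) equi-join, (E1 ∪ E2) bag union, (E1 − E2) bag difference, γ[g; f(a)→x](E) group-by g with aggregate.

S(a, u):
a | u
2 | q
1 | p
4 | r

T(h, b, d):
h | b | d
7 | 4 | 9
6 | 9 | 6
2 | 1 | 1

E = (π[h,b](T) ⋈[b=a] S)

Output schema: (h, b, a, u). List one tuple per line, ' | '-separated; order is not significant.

Per-node cardinality:
  T → 3
  π[h,b](T) → 3
  S → 3
  (π[h,b](T) ⋈[b=a] S) → 2

== RESULT ==
h | b | a | u
2 | 1 | 1 | p
7 | 4 | 4 | r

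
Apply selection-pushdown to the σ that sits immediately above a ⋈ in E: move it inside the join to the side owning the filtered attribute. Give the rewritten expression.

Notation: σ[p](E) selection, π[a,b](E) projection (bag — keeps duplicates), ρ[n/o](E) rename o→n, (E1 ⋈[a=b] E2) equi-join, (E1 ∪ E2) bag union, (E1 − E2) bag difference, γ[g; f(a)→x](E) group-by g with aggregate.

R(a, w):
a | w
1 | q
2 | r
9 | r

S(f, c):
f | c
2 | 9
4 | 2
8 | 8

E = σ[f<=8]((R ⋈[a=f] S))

σ filters on f, owned by the right side.
E' = (R ⋈[a=f] σ[f<=8](S))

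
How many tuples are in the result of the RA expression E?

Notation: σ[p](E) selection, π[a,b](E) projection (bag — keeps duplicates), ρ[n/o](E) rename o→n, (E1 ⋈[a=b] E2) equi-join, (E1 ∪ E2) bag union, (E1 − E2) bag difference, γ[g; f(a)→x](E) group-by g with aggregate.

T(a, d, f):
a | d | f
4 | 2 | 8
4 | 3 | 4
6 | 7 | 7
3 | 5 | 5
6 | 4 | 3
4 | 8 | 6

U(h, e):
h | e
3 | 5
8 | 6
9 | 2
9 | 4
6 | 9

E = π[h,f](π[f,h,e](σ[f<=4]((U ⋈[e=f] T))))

Row counts bottom-up:
  U → 5
  T → 6
  (U ⋈[e=f] T) → 3
  σ[f<=4]((U ⋈[e=f] T)) → 1
  π[f,h,e](σ[f<=4]((U ⋈[e=f] T))) → 1
  π[h,f](π[f,h,e](σ[f<=4]((U ⋈[e=f] T)))) → 1

|E| = 1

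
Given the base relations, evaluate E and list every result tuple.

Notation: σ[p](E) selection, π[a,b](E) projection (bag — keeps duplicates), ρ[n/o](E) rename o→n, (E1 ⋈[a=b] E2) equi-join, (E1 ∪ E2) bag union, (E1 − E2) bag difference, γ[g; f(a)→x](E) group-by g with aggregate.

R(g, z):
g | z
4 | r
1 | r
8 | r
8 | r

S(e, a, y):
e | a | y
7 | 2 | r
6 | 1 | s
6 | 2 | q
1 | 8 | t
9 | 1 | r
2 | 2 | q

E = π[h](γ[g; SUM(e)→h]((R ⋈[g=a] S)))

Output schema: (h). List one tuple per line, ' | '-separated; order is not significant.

Per-node cardinality:
  R → 4
  S → 6
  (R ⋈[g=a] S) → 4
  γ[g; SUM(e)→h]((R ⋈[g=a] S)) → 2
  π[h](γ[g; SUM(e)→h]((R ⋈[g=a] S))) → 2

== RESULT ==
h
2
15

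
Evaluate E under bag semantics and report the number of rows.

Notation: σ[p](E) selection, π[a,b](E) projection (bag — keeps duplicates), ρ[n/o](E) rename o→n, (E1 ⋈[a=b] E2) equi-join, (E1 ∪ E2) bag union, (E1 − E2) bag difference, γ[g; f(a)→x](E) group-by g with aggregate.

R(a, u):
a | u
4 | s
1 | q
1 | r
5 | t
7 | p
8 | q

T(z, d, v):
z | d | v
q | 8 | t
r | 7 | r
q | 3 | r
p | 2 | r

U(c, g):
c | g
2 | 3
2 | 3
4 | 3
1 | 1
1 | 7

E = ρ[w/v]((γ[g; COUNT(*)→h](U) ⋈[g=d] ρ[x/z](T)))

Stepwise |·|:
  U → 5
  γ[g; COUNT(*)→h](U) → 3
  T → 4
  ρ[x/z](T) → 4
  (γ[g; COUNT(*)→h](U) ⋈[g=d] ρ[x/z](T)) → 2
  ρ[w/v]((γ[g; COUNT(*)→h](U) ⋈[g=d] ρ[x/z](T))) → 2

|E| = 2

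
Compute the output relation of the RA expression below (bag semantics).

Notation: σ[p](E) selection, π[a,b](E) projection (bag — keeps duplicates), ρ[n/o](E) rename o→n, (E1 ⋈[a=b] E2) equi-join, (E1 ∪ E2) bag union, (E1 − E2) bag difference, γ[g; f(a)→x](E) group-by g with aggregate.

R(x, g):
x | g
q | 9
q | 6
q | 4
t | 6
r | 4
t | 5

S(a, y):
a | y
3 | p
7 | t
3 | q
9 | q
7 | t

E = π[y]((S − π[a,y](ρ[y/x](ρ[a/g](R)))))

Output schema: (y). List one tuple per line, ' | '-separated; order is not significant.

Stepwise |·|:
  S → 5
  R → 6
  ρ[a/g](R) → 6
  ρ[y/x](ρ[a/g](R)) → 6
  π[a,y](ρ[y/x](ρ[a/g](R))) → 6
  (S − π[a,y](ρ[y/x](ρ[a/g](R)))) → 4
  π[y]((S − π[a,y](ρ[y/x](ρ[a/g](R))))) → 4

== RESULT ==
y
p
q
t
t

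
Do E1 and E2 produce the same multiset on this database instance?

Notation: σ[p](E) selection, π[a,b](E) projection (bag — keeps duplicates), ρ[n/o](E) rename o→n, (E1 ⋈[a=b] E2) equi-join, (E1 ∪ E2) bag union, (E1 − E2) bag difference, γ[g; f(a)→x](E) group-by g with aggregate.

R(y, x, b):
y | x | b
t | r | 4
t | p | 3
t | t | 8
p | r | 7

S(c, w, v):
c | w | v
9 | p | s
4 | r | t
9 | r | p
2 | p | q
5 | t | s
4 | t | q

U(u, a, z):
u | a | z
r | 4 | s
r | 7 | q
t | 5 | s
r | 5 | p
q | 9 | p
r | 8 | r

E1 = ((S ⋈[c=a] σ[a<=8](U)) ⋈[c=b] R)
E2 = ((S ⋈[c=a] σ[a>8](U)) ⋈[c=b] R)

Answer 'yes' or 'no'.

E1 subexpression sizes:
  S → 6
  U → 6
  σ[a<=8](U) → 5
  (S ⋈[c=a] σ[a<=8](U)) → 4
  R → 4
  ((S ⋈[c=a] σ[a<=8](U)) ⋈[c=b] R) → 2
E2 subexpression sizes:
  S → 6
  U → 6
  σ[a>8](U) → 1
  (S ⋈[c=a] σ[a>8](U)) → 2
  R → 4
  ((S ⋈[c=a] σ[a>8](U)) ⋈[c=b] R) → 0

E1 result:
c | w | v | u | a | z | y | x | b
4 | r | t | r | 4 | s | t | r | 4
4 | t | q | r | 4 | s | t | r | 4
E2 result:
c | w | v | u | a | z | y | x | b
(0 rows)
Witness: (4, 't', 'q', 'r', 4, 's', 't', 'r', 4) appears 1× in E1 but 0× in E2.

no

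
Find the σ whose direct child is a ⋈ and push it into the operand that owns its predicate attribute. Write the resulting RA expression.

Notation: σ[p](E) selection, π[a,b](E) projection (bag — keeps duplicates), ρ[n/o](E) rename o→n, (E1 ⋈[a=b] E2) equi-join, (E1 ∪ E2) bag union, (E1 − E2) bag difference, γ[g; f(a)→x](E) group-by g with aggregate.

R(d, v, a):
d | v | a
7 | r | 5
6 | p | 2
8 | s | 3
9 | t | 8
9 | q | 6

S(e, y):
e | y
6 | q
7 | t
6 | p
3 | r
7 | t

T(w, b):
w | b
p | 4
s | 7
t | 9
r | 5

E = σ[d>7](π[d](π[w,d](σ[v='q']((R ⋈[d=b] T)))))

σ filters on v, owned by the left side.
E' = σ[d>7](π[d](π[w,d]((σ[v='q'](R) ⋈[d=b] T))))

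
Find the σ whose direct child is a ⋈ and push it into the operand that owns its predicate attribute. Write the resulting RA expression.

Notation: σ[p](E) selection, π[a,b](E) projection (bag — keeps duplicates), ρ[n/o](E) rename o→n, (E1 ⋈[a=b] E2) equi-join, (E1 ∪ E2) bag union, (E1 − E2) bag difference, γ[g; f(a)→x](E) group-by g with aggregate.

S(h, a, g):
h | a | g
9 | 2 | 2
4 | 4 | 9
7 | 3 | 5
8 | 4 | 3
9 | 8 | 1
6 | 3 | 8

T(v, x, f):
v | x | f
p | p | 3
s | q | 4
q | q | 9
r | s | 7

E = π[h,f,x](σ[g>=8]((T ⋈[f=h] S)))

σ filters on g, owned by the right side.
E' = π[h,f,x]((T ⋈[f=h] σ[g>=8](S)))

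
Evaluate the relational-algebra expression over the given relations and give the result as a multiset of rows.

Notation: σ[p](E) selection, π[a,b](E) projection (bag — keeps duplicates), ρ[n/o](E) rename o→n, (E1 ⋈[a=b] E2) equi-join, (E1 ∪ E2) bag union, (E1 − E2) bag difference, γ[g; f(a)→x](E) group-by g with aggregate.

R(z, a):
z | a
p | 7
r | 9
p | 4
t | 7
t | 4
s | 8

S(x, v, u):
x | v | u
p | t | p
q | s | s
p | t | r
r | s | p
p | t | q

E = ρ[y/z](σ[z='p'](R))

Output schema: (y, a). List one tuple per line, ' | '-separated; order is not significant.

Per-node cardinality:
  R → 6
  σ[z='p'](R) → 2
  ρ[y/z](σ[z='p'](R)) → 2

== RESULT ==
y | a
p | 4
p | 7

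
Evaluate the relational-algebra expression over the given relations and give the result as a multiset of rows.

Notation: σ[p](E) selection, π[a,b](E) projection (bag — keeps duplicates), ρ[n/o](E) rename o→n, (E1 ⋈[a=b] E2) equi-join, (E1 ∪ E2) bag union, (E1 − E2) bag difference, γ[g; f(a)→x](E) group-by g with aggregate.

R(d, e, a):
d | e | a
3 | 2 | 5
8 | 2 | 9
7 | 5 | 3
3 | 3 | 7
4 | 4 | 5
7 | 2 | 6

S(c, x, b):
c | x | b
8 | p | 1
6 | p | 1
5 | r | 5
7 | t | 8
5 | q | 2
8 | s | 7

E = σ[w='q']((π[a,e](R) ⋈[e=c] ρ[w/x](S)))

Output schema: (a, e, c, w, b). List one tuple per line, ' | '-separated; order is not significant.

Stepwise |·|:
  R → 6
  π[a,e](R) → 6
  S → 6
  ρ[w/x](S) → 6
  (π[a,e](R) ⋈[e=c] ρ[w/x](S)) → 2
  σ[w='q']((π[a,e](R) ⋈[e=c] ρ[w/x](S))) → 1

== RESULT ==
a | e | c | w | b
3 | 5 | 5 | q | 2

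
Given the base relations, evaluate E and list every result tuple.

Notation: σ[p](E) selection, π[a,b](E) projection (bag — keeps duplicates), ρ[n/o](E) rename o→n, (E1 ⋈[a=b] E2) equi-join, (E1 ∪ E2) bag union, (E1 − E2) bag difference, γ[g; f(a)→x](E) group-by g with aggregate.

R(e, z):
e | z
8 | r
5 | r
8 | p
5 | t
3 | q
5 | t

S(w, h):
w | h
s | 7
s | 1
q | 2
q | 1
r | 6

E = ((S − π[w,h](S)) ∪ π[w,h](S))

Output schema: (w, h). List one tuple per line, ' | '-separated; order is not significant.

Stepwise |·|:
  S → 5
  S → 5
  π[w,h](S) → 5
  (S − π[w,h](S)) → 0
  S → 5
  π[w,h](S) → 5
  ((S − π[w,h](S)) ∪ π[w,h](S)) → 5

== RESULT ==
w | h
q | 1
q | 2
r | 6
s | 1
s | 7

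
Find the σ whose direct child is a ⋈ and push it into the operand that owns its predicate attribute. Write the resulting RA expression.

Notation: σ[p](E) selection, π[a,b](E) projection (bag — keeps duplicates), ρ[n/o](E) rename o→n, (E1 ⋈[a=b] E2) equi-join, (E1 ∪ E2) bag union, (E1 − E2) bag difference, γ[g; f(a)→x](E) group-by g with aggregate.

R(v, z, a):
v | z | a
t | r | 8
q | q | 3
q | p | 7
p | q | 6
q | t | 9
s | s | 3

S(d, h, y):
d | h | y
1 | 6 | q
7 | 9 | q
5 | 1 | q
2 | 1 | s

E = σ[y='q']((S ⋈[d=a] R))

σ filters on y, owned by the left side.
E' = (σ[y='q'](S) ⋈[d=a] R)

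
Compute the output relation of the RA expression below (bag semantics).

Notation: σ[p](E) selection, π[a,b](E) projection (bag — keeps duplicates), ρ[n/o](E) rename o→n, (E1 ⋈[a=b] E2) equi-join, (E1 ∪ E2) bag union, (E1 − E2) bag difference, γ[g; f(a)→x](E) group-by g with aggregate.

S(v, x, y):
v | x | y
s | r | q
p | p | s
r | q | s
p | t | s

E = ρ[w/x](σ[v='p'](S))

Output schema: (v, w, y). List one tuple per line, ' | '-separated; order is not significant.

Per-node cardinality:
  S → 4
  σ[v='p'](S) → 2
  ρ[w/x](σ[v='p'](S)) → 2

== RESULT ==
v | w | y
p | p | s
p | t | s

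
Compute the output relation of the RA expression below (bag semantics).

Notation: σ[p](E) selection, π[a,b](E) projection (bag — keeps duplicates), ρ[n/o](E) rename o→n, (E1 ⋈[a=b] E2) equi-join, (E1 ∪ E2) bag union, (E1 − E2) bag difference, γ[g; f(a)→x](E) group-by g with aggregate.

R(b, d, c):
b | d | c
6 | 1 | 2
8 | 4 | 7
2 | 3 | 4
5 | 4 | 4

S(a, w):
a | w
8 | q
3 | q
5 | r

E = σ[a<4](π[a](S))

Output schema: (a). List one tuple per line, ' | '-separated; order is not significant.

Subexpression sizes:
  S → 3
  π[a](S) → 3
  σ[a<4](π[a](S)) → 1

== RESULT ==
a
3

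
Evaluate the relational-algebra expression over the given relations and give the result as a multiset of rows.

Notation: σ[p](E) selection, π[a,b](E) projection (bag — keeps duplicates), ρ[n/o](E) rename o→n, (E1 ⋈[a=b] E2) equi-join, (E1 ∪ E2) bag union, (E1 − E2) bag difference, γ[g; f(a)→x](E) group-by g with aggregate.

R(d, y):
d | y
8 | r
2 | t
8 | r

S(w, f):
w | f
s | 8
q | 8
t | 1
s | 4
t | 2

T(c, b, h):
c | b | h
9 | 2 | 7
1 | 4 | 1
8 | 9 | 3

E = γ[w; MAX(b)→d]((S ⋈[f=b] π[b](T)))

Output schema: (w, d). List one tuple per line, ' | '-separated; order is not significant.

Row counts bottom-up:
  S → 5
  T → 3
  π[b](T) → 3
  (S ⋈[f=b] π[b](T)) → 2
  γ[w; MAX(b)→d]((S ⋈[f=b] π[b](T))) → 2

== RESULT ==
w | d
s | 4
t | 2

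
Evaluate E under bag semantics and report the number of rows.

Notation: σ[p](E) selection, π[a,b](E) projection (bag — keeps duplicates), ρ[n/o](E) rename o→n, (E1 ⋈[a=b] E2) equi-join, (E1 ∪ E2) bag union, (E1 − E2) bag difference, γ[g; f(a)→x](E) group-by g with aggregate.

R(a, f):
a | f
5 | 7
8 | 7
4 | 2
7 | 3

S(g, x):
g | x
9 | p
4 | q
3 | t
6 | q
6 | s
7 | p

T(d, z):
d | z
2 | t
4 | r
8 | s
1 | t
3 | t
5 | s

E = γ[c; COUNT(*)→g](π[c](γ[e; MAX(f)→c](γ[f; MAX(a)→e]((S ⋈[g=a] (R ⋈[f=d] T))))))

Row counts bottom-up:
  S → 6
  R → 4
  T → 6
  (R ⋈[f=d] T) → 2
  (S ⋈[g=a] (R ⋈[f=d] T)) → 2
  γ[f; MAX(a)→e]((S ⋈[g=a] (R ⋈[f=d] T))) → 2
  γ[e; MAX(f)→c](γ[f; MAX(a)→e]((S ⋈[g=a] (R ⋈[f=d] T)))) → 2
  π[c](γ[e; MAX(f)→c](γ[f; MAX(a)→e]((S ⋈[g=a] (R ⋈[f=d] T))))) → 2
  γ[c; COUNT(*)→g](π[c](γ[e; MAX(f)→c](γ[f; MAX(a)→e]((S ⋈[g=a] (R ⋈[f=d] T)))))) → 2

|E| = 2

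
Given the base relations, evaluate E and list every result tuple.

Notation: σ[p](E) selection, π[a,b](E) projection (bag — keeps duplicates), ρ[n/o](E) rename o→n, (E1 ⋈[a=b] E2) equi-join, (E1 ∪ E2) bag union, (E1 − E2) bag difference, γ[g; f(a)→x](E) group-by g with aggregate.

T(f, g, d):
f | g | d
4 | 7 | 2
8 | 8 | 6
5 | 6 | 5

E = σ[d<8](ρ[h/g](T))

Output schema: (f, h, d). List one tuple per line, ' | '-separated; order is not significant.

Stepwise |·|:
  T → 3
  ρ[h/g](T) → 3
  σ[d<8](ρ[h/g](T)) → 3

== RESULT ==
f | h | d
4 | 7 | 2
5 | 6 | 5
8 | 8 | 6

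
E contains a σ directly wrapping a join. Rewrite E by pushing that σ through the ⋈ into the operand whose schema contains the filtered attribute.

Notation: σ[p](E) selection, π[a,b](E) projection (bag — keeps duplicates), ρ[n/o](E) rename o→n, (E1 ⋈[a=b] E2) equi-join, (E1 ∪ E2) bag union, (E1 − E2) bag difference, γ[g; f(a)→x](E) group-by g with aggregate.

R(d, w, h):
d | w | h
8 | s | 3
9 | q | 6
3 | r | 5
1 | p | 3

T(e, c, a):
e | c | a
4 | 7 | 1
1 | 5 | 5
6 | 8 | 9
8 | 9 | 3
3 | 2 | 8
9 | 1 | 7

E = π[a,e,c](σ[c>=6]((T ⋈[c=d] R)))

σ filters on c, owned by the left side.
E' = π[a,e,c]((σ[c>=6](T) ⋈[c=d] R))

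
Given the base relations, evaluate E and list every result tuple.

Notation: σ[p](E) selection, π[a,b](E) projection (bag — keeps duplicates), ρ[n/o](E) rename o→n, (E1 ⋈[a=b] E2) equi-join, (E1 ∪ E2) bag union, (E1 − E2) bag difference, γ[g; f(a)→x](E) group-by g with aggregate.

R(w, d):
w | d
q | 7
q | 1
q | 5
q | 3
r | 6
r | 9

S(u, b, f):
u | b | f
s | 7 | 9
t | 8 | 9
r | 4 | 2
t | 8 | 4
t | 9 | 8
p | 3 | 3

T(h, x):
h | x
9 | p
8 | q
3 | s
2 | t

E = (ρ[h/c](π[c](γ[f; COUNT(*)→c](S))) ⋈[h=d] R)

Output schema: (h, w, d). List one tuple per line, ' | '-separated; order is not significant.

Per-node cardinality:
  S → 6
  γ[f; COUNT(*)→c](S) → 5
  π[c](γ[f; COUNT(*)→c](S)) → 5
  ρ[h/c](π[c](γ[f; COUNT(*)→c](S))) → 5
  R → 6
  (ρ[h/c](π[c](γ[f; COUNT(*)→c](S))) ⋈[h=d] R) → 4

== RESULT ==
h | w | d
1 | q | 1
1 | q | 1
1 | q | 1
1 | q | 1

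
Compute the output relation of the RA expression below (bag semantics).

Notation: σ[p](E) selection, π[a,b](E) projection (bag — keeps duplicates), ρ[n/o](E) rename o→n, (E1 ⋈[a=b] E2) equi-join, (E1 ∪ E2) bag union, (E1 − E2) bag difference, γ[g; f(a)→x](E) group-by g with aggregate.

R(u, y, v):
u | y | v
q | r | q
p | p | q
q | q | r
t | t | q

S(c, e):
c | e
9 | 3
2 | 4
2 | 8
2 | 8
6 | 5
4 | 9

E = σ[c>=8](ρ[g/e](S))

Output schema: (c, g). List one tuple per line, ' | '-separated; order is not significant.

Stepwise |·|:
  S → 6
  ρ[g/e](S) → 6
  σ[c>=8](ρ[g/e](S)) → 1

== RESULT ==
c | g
9 | 3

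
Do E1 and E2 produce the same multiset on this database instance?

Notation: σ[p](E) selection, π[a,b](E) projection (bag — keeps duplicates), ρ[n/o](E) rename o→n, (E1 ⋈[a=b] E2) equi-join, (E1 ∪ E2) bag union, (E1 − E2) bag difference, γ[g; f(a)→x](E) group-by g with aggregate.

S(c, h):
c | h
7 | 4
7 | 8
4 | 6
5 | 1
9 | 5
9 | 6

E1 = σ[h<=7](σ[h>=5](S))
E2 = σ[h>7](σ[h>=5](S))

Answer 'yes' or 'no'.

E1 per-node cardinality:
  S → 6
  σ[h>=5](S) → 4
  σ[h<=7](σ[h>=5](S)) → 3
E2 per-node cardinality:
  S → 6
  σ[h>=5](S) → 4
  σ[h>7](σ[h>=5](S)) → 1

E1 result:
c | h
4 | 6
9 | 5
9 | 6
E2 result:
c | h
7 | 8
Witness: (9, 5) appears 1× in E1 but 0× in E2.

no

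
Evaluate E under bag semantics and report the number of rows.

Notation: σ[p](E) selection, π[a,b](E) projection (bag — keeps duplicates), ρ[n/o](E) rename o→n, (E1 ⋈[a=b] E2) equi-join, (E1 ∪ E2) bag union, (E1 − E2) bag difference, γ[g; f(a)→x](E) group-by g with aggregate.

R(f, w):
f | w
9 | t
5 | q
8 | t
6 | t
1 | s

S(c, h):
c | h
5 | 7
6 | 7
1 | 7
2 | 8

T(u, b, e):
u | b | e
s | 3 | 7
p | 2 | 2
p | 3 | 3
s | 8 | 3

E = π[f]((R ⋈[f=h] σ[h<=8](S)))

Per-node cardinality:
  R → 5
  S → 4
  σ[h<=8](S) → 4
  (R ⋈[f=h] σ[h<=8](S)) → 1
  π[f]((R ⋈[f=h] σ[h<=8](S))) → 1

|E| = 1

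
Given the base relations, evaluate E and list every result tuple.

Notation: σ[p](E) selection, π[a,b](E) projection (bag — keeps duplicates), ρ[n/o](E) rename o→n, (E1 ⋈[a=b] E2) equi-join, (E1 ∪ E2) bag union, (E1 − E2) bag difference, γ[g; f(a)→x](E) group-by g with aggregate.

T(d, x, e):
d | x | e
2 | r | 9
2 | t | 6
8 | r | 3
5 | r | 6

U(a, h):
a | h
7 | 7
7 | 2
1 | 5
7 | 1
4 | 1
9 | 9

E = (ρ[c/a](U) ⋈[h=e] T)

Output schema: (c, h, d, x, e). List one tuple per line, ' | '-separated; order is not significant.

Stepwise |·|:
  U → 6
  ρ[c/a](U) → 6
  T → 4
  (ρ[c/a](U) ⋈[h=e] T) → 1

== RESULT ==
c | h | d | x | e
9 | 9 | 2 | r | 9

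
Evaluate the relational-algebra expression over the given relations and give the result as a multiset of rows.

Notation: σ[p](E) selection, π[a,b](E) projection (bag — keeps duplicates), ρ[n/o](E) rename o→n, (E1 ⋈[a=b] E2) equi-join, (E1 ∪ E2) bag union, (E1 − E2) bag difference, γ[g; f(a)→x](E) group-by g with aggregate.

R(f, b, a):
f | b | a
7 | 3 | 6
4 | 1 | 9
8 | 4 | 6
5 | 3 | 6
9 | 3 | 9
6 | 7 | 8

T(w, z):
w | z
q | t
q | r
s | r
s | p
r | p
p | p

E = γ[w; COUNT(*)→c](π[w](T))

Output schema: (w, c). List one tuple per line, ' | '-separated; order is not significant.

Per-node cardinality:
  T → 6
  π[w](T) → 6
  γ[w; COUNT(*)→c](π[w](T)) → 4

== RESULT ==
w | c
p | 1
q | 2
r | 1
s | 2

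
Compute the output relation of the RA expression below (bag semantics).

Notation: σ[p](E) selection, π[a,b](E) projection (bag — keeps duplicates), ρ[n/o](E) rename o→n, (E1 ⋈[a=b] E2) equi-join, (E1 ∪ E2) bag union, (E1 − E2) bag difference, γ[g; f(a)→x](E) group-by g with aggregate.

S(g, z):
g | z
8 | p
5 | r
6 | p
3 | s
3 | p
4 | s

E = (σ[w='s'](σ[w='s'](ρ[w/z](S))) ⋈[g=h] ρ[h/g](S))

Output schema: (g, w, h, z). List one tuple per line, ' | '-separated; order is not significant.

Subexpression sizes:
  S → 6
  ρ[w/z](S) → 6
  σ[w='s'](ρ[w/z](S)) → 2
  σ[w='s'](σ[w='s'](ρ[w/z](S))) → 2
  S → 6
  ρ[h/g](S) → 6
  (σ[w='s'](σ[w='s'](ρ[w/z](S))) ⋈[g=h] ρ[h/g](S)) → 3

== RESULT ==
g | w | h | z
3 | s | 3 | p
3 | s | 3 | s
4 | s | 4 | s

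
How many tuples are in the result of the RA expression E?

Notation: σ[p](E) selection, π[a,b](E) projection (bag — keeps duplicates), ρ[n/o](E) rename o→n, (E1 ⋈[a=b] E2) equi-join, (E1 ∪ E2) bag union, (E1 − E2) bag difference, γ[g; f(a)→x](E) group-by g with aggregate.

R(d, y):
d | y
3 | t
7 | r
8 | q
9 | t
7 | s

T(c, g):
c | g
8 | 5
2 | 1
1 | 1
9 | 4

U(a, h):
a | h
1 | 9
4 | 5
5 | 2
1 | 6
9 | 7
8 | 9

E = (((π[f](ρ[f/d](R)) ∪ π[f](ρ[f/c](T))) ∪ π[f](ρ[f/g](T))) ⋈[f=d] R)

Row counts bottom-up:
  R → 5
  ρ[f/d](R) → 5
  π[f](ρ[f/d](R)) → 5
  T → 4
  ρ[f/c](T) → 4
  π[f](ρ[f/c](T)) → 4
  (π[f](ρ[f/d](R)) ∪ π[f](ρ[f/c](T))) → 9
  T → 4
  ρ[f/g](T) → 4
  π[f](ρ[f/g](T)) → 4
  ((π[f](ρ[f/d](R)) ∪ π[f](ρ[f/c](T))) ∪ π[f](ρ[f/g](T))) → 13
  R → 5
  (((π[f](ρ[f/d](R)) ∪ π[f](ρ[f/c](T))) ∪ π[f](ρ[f/g](T))) ⋈[f=d] R) → 9

|E| = 9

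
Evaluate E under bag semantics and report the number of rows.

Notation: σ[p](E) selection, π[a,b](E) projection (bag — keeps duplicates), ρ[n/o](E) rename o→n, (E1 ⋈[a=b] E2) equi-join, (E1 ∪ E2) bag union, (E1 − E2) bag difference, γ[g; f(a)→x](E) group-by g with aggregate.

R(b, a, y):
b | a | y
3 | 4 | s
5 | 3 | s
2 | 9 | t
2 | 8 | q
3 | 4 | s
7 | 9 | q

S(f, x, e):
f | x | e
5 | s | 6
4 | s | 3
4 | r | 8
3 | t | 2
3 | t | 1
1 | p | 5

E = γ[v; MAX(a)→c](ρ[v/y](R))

Per-node cardinality:
  R → 6
  ρ[v/y](R) → 6
  γ[v; MAX(a)→c](ρ[v/y](R)) → 3

|E| = 3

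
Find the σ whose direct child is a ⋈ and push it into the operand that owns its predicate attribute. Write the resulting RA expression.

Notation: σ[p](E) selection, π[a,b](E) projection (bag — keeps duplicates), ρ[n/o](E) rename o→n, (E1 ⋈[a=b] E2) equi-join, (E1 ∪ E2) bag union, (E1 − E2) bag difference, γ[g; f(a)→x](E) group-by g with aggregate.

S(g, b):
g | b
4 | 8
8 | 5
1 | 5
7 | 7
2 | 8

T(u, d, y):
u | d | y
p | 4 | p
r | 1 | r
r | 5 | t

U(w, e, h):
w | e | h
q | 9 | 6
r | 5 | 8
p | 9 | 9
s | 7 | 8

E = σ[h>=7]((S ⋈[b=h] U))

σ filters on h, owned by the right side.
E' = (S ⋈[b=h] σ[h>=7](U))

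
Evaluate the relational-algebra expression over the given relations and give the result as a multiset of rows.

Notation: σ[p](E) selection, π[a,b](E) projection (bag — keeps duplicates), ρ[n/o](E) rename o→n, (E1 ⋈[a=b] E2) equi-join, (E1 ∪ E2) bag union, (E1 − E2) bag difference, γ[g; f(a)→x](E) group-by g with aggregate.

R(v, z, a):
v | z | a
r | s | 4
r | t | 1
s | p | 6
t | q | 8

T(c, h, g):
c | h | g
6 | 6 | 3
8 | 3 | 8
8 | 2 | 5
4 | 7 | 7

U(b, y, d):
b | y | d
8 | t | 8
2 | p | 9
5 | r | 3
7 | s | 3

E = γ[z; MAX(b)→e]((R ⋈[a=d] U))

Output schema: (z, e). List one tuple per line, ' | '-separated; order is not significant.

Per-node cardinality:
  R → 4
  U → 4
  (R ⋈[a=d] U) → 1
  γ[z; MAX(b)→e]((R ⋈[a=d] U)) → 1

== RESULT ==
z | e
q | 8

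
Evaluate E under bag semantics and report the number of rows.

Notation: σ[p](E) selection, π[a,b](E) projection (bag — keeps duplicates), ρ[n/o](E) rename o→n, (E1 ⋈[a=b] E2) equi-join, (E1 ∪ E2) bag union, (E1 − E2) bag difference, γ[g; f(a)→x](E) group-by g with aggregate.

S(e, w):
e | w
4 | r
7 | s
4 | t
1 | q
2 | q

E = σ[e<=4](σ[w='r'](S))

Row counts bottom-up:
  S → 5
  σ[w='r'](S) → 1
  σ[e<=4](σ[w='r'](S)) → 1

|E| = 1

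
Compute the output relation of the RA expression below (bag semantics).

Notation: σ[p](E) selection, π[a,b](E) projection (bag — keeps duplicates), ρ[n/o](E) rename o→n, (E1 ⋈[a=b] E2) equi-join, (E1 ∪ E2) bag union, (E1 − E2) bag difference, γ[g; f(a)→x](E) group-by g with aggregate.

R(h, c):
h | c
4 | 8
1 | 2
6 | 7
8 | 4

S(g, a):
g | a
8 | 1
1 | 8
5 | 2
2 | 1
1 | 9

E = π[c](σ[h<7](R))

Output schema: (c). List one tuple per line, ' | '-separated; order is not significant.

Row counts bottom-up:
  R → 4
  σ[h<7](R) → 3
  π[c](σ[h<7](R)) → 3

== RESULT ==
c
2
7
8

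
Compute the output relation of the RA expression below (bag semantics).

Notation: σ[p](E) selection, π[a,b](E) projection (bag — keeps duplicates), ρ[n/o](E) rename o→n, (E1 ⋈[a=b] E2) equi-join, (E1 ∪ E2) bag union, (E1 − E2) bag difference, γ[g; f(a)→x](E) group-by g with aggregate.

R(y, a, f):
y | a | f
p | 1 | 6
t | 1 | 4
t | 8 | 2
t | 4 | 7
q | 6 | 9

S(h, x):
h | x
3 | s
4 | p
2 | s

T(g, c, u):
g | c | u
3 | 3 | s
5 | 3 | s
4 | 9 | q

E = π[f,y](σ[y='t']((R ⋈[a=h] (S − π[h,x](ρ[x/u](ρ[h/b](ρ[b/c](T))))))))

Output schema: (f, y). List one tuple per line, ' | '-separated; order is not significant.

Per-node cardinality:
  R → 5
  S → 3
  T → 3
  ρ[b/c](T) → 3
  ρ[h/b](ρ[b/c](T)) → 3
  ρ[x/u](ρ[h/b](ρ[b/c](T))) → 3
  π[h,x](ρ[x/u](ρ[h/b](ρ[b/c](T)))) → 3
  (S − π[h,x](ρ[x/u](ρ[h/b](ρ[b/c](T))))) → 2
  (R ⋈[a=h] (S − π[h,x](ρ[x/u](ρ[h/b](ρ[b/c](T)))))) → 1
  σ[y='t']((R ⋈[a=h] (S − π[h,x](ρ[x/u](ρ[h/b](ρ[b/c](T))))))) → 1
  π[f,y](σ[y='t']((R ⋈[a=h] (S − π[h,x](ρ[x/u](ρ[h/b](ρ[b/c](T)))))))) → 1

== RESULT ==
f | y
7 | t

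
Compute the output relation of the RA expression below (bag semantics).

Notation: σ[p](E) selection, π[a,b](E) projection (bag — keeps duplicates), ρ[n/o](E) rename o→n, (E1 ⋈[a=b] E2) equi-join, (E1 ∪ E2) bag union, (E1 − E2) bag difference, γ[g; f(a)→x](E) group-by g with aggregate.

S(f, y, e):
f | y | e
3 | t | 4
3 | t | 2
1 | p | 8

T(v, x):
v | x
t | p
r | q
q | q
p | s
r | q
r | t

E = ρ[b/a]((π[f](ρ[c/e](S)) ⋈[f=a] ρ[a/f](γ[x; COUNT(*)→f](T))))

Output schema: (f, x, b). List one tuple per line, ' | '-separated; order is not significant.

Subexpression sizes:
  S → 3
  ρ[c/e](S) → 3
  π[f](ρ[c/e](S)) → 3
  T → 6
  γ[x; COUNT(*)→f](T) → 4
  ρ[a/f](γ[x; COUNT(*)→f](T)) → 4
  (π[f](ρ[c/e](S)) ⋈[f=a] ρ[a/f](γ[x; COUNT(*)→f](T))) → 5
  ρ[b/a]((π[f](ρ[c/e](S)) ⋈[f=a] ρ[a/f](γ[x; COUNT(*)→f](T)))) → 5

== RESULT ==
f | x | b
1 | p | 1
1 | s | 1
1 | t | 1
3 | q | 3
3 | q | 3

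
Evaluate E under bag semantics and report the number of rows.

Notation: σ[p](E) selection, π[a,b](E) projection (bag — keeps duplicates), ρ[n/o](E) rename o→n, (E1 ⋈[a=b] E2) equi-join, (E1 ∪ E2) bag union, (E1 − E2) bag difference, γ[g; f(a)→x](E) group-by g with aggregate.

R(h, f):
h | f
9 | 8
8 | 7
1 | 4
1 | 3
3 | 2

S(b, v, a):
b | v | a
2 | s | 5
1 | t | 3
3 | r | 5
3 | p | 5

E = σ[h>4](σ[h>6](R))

Stepwise |·|:
  R → 5
  σ[h>6](R) → 2
  σ[h>4](σ[h>6](R)) → 2

|E| = 2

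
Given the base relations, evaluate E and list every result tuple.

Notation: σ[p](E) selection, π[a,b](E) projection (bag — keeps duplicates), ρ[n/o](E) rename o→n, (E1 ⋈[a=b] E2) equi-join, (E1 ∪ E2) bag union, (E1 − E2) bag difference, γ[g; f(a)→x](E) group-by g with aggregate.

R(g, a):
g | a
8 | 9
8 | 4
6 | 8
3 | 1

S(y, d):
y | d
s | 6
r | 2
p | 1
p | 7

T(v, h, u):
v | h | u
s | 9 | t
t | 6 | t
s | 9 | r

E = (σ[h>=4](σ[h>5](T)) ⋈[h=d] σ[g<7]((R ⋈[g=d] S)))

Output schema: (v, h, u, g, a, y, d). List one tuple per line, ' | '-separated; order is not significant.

Row counts bottom-up:
  T → 3
  σ[h>5](T) → 3
  σ[h>=4](σ[h>5](T)) → 3
  R → 4
  S → 4
  (R ⋈[g=d] S) → 1
  σ[g<7]((R ⋈[g=d] S)) → 1
  (σ[h>=4](σ[h>5](T)) ⋈[h=d] σ[g<7]((R ⋈[g=d] S))) → 1

== RESULT ==
v | h | u | g | a | y | d
t | 6 | t | 6 | 8 | s | 6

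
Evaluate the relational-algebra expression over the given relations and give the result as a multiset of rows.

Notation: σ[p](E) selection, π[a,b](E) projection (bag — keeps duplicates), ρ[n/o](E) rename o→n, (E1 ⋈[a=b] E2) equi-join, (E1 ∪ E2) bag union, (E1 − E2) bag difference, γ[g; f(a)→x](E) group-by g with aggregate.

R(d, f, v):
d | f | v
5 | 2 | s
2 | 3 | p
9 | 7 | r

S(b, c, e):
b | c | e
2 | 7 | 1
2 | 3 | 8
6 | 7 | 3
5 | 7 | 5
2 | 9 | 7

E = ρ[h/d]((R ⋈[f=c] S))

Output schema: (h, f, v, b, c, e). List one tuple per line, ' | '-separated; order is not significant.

Row counts bottom-up:
  R → 3
  S → 5
  (R ⋈[f=c] S) → 4
  ρ[h/d]((R ⋈[f=c] S)) → 4

== RESULT ==
h | f | v | b | c | e
2 | 3 | p | 2 | 3 | 8
9 | 7 | r | 2 | 7 | 1
9 | 7 | r | 5 | 7 | 5
9 | 7 | r | 6 | 7 | 3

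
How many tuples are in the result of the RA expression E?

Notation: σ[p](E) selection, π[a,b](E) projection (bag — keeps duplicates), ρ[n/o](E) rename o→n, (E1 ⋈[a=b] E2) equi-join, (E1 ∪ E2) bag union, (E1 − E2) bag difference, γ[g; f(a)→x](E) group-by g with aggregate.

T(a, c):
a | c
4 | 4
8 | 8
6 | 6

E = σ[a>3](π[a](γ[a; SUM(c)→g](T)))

Per-node cardinality:
  T → 3
  γ[a; SUM(c)→g](T) → 3
  π[a](γ[a; SUM(c)→g](T)) → 3
  σ[a>3](π[a](γ[a; SUM(c)→g](T))) → 3

|E| = 3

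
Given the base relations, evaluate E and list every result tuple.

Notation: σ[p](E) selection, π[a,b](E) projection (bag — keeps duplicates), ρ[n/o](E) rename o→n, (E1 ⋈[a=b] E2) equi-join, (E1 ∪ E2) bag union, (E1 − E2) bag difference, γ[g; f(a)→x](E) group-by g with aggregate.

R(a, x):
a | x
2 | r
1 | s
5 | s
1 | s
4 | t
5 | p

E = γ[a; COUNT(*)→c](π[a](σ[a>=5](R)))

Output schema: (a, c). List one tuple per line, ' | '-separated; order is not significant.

Subexpression sizes:
  R → 6
  σ[a>=5](R) → 2
  π[a](σ[a>=5](R)) → 2
  γ[a; COUNT(*)→c](π[a](σ[a>=5](R))) → 1

== RESULT ==
a | c
5 | 2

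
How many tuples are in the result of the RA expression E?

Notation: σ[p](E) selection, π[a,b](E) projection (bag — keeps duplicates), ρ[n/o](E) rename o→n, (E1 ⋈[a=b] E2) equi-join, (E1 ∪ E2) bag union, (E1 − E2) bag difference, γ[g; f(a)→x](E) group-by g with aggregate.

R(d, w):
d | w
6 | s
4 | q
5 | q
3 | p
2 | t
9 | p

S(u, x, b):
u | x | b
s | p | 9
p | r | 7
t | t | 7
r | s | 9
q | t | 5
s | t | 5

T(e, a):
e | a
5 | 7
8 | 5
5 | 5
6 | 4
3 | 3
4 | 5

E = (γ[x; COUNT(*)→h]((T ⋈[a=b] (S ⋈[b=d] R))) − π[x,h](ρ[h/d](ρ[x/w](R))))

Subexpression sizes:
  T → 6
  S → 6
  R → 6
  (S ⋈[b=d] R) → 4
  (T ⋈[a=b] (S ⋈[b=d] R)) → 6
  γ[x; COUNT(*)→h]((T ⋈[a=b] (S ⋈[b=d] R))) → 1
  R → 6
  ρ[x/w](R) → 6
  ρ[h/d](ρ[x/w](R)) → 6
  π[x,h](ρ[h/d](ρ[x/w](R))) → 6
  (γ[x; COUNT(*)→h]((T ⋈[a=b] (S ⋈[b=d] R))) − π[x,h](ρ[h/d](ρ[x/w](R)))) → 1

|E| = 1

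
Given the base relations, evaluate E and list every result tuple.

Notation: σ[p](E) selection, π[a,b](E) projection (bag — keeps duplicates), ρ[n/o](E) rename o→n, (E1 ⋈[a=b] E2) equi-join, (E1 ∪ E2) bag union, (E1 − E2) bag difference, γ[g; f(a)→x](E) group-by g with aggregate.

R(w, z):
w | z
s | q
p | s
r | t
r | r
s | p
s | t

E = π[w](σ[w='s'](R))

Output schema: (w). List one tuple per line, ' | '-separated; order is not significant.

Stepwise |·|:
  R → 6
  σ[w='s'](R) → 3
  π[w](σ[w='s'](R)) → 3

== RESULT ==
w
s
s
s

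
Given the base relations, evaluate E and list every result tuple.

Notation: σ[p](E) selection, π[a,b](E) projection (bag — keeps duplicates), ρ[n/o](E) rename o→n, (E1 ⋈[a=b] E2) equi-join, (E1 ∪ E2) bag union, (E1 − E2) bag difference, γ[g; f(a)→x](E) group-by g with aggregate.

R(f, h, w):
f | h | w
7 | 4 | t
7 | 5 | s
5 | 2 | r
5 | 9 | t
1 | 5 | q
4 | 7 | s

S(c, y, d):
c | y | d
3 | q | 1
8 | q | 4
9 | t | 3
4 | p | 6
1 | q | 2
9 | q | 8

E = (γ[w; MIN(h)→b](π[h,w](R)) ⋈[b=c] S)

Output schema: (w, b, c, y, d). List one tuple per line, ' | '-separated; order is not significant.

Per-node cardinality:
  R → 6
  π[h,w](R) → 6
  γ[w; MIN(h)→b](π[h,w](R)) → 4
  S → 6
  (γ[w; MIN(h)→b](π[h,w](R)) ⋈[b=c] S) → 1

== RESULT ==
w | b | c | y | d
t | 4 | 4 | p | 6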